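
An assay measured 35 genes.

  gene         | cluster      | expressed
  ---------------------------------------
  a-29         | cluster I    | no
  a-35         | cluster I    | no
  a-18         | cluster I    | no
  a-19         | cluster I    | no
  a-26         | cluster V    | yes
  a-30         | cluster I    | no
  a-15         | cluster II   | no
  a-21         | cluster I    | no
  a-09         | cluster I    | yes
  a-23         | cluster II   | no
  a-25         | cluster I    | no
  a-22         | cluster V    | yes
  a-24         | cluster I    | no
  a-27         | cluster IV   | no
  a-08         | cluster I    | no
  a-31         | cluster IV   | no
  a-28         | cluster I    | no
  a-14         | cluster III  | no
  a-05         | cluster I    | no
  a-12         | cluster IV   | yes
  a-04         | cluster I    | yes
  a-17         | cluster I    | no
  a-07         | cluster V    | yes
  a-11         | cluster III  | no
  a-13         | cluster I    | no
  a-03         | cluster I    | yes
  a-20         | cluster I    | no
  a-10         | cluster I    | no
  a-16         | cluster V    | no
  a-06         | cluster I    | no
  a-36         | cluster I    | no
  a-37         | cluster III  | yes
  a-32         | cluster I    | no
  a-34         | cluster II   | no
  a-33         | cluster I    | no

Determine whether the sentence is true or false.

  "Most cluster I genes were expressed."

The determiner here denotes the relation: |A ∩ B| > |A ∖ B|.
|A| = 22, |A ∩ B| = 3, |A ∖ B| = 19.
3 < 19, so the statement is false.

False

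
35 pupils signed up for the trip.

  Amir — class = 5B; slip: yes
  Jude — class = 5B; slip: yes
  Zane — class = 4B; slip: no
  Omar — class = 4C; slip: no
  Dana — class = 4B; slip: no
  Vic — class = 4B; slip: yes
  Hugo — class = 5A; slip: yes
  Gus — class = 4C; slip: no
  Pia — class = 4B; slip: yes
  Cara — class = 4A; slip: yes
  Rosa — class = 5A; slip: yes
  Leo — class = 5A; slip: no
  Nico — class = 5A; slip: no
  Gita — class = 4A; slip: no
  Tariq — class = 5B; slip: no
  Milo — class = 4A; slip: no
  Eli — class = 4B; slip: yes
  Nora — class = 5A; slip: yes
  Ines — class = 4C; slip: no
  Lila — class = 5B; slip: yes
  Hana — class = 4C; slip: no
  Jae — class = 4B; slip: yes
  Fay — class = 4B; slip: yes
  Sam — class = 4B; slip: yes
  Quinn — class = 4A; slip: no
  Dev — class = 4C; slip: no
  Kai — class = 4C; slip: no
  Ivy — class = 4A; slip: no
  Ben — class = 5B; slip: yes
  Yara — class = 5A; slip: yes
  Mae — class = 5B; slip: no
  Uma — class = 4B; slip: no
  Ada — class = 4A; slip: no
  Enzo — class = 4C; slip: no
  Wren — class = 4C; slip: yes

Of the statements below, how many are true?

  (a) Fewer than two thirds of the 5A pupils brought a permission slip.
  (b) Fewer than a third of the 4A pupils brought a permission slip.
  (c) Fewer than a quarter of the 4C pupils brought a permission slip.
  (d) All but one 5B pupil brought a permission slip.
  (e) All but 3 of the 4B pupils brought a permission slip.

(a) 5A: |A| = 6, |A ∩ B| = 4; needs |A ∩ B| / |A| < 2/3 — false.
(b) 4A: |A| = 6, |A ∩ B| = 1; needs |A ∩ B| / |A| < 1/3 — true.
(c) 4C: |A| = 8, |A ∩ B| = 1; needs |A ∩ B| / |A| < 1/4 — true.
(d) 5B: |A| = 6, |A ∩ B| = 4; needs |A ∖ B| = 1 — false.
(e) 4B: |A| = 9, |A ∩ B| = 6; needs |A ∖ B| = 3 — true.

3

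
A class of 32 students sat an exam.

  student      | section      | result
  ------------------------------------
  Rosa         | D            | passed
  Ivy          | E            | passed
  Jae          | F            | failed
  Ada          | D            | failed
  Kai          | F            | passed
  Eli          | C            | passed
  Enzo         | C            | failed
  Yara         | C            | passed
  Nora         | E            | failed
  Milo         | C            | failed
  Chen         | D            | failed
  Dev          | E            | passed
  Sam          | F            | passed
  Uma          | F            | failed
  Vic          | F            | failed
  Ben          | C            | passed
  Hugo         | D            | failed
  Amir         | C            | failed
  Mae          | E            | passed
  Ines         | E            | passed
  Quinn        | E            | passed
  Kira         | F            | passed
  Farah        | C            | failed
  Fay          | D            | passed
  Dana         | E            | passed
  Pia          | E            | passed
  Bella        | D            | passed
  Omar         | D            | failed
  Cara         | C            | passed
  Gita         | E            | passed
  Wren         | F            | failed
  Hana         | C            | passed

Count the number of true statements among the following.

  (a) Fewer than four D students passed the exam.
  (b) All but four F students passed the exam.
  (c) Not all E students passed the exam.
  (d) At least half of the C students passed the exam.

4

(a) D: |A| = 7, |A ∩ B| = 3; needs |A ∩ B| < 4 — true.
(b) F: |A| = 7, |A ∩ B| = 3; needs |A ∖ B| = 4 — true.
(c) E: |A| = 9, |A ∩ B| = 8; needs A ⊄ B (|A ∖ B| ≥ 1) — true.
(d) C: |A| = 9, |A ∩ B| = 5; needs |A ∩ B| ≥ |A ∖ B| — true.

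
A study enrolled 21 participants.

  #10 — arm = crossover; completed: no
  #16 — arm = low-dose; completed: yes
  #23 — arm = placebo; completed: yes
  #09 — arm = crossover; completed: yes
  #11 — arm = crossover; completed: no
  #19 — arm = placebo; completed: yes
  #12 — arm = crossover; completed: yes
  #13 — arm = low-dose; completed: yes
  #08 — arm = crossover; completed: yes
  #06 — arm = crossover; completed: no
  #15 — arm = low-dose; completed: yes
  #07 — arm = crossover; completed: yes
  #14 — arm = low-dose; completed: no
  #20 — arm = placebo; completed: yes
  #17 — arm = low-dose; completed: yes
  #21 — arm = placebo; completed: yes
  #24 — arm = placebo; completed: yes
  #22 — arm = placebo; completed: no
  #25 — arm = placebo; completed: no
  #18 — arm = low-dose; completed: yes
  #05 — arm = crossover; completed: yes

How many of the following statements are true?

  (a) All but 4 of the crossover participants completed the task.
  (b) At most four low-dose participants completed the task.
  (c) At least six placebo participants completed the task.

0

(a) crossover: |A| = 8, |A ∩ B| = 5; needs |A ∖ B| = 4 — false.
(b) low-dose: |A| = 6, |A ∩ B| = 5; needs |A ∩ B| ≤ 4 — false.
(c) placebo: |A| = 7, |A ∩ B| = 5; needs |A ∩ B| ≥ 6 — false.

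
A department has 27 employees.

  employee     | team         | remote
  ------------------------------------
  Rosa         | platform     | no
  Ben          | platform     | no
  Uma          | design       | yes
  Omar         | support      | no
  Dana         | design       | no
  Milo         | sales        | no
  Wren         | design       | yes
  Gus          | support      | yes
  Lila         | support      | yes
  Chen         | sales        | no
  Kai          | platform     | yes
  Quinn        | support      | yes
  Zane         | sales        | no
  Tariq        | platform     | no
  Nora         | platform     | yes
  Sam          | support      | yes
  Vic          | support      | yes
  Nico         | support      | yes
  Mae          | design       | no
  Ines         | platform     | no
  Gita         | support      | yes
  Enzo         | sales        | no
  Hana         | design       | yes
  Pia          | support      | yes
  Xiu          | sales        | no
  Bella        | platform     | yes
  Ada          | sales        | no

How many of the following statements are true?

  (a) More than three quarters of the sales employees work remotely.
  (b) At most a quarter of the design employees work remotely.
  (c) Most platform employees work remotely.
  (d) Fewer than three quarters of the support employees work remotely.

(a) sales: |A| = 6, |A ∩ B| = 0; needs |A ∩ B| / |A| > 3/4 — false.
(b) design: |A| = 5, |A ∩ B| = 3; needs |A ∩ B| / |A| ≤ 1/4 — false.
(c) platform: |A| = 7, |A ∩ B| = 3; needs |A ∩ B| > |A ∖ B| — false.
(d) support: |A| = 9, |A ∩ B| = 8; needs |A ∩ B| / |A| < 3/4 — false.

0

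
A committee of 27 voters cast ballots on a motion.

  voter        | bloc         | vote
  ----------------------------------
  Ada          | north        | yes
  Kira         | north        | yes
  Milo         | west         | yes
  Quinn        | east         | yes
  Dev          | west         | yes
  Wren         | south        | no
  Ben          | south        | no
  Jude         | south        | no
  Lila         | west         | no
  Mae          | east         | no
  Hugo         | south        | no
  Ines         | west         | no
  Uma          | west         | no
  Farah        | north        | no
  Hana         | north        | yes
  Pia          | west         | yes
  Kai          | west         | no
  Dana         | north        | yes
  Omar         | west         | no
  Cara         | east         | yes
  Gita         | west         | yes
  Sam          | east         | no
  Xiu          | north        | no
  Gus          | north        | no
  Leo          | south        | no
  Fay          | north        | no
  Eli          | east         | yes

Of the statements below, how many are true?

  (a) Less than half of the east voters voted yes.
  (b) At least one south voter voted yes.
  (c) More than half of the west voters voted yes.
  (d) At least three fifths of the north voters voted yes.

(a) east: |A| = 5, |A ∩ B| = 3; needs |A ∩ B| < |A ∖ B| — false.
(b) south: |A| = 5, |A ∩ B| = 0; needs A ∩ B ≠ ∅ (|A ∩ B| ≥ 1) — false.
(c) west: |A| = 9, |A ∩ B| = 4; needs |A ∩ B| > |A ∖ B| — false.
(d) north: |A| = 8, |A ∩ B| = 4; needs |A ∩ B| / |A| ≥ 3/5 — false.

0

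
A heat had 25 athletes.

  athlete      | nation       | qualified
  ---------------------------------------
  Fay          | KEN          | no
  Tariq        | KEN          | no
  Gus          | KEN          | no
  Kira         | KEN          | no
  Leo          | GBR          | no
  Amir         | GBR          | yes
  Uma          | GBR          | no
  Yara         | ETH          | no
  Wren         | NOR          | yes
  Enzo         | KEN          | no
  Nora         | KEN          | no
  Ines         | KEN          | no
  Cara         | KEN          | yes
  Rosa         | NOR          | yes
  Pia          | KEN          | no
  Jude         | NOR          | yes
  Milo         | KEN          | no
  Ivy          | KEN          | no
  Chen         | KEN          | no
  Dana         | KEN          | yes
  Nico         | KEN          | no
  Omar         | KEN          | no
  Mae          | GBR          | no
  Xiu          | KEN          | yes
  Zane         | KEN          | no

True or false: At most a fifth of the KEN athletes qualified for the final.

'At most a fifth of the KEN athletes qualified for the final' holds iff |A ∩ B| / |A| ≤ 1/5.
|A| = 17, |A ∩ B| = 3, |A ∖ B| = 14.
|A ∩ B|/|A| = 3/17, so the statement is true.

True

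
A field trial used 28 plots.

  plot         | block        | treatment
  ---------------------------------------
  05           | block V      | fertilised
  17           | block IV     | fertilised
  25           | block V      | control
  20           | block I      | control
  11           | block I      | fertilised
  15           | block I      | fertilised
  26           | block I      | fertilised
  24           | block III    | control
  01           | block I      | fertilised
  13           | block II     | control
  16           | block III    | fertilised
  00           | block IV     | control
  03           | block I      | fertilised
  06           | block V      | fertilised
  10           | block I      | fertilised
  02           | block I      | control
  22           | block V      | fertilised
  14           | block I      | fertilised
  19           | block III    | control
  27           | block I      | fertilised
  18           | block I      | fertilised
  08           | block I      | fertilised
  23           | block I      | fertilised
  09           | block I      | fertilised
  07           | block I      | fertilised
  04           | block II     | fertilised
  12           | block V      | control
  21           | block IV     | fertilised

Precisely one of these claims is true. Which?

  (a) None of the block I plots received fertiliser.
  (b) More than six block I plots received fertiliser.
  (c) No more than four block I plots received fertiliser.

|A| = 15, |A ∩ B| = 13, |A ∖ B| = 2.
(a) requires A ∩ B = ∅ (|A ∩ B| = 0): false.
(b) requires |A ∩ B| > 6: true.
(c) requires |A ∩ B| ≤ 4: false.

(b)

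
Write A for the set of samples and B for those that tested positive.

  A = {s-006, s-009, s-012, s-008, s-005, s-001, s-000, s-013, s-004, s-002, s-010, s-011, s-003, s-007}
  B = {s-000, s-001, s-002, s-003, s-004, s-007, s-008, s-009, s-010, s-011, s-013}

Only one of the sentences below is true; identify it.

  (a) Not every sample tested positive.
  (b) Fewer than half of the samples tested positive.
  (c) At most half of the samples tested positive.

(a)

|A| = 14, |A ∩ B| = 11, |A ∖ B| = 3.
(a) requires A ⊄ B (|A ∖ B| ≥ 1): true.
(b) requires |A ∩ B| < |A ∖ B|: false.
(c) requires |A ∩ B| ≤ |A ∖ B|: false.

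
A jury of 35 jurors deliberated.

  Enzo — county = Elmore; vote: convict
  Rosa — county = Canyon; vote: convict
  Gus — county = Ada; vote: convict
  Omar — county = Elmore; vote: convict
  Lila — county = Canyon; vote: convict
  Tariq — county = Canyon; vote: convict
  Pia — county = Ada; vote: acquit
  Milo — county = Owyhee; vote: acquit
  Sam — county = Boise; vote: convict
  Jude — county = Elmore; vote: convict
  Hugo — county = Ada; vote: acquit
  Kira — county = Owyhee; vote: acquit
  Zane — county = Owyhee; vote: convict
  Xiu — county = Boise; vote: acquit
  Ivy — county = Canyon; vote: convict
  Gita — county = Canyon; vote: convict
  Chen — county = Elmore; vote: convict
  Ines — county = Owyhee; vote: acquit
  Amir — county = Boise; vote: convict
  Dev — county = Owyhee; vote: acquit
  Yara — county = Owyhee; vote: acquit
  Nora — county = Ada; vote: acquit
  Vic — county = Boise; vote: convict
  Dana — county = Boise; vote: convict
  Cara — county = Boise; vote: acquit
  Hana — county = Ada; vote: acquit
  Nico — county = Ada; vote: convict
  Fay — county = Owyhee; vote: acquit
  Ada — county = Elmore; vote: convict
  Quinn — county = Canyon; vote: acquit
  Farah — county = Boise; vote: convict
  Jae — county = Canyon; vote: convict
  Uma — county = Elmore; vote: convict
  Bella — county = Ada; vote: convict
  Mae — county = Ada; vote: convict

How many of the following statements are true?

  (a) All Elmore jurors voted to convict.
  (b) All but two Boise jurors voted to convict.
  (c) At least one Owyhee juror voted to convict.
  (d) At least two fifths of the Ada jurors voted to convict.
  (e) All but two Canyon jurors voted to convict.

4

(a) Elmore: |A| = 6, |A ∩ B| = 6; needs A ⊆ B, i.e. every element of A is in B (|A ∖ B| = 0) — true.
(b) Boise: |A| = 7, |A ∩ B| = 5; needs |A ∖ B| = 2 — true.
(c) Owyhee: |A| = 7, |A ∩ B| = 1; needs A ∩ B ≠ ∅ (|A ∩ B| ≥ 1) — true.
(d) Ada: |A| = 8, |A ∩ B| = 4; needs |A ∩ B| / |A| ≥ 2/5 — true.
(e) Canyon: |A| = 7, |A ∩ B| = 6; needs |A ∖ B| = 2 — false.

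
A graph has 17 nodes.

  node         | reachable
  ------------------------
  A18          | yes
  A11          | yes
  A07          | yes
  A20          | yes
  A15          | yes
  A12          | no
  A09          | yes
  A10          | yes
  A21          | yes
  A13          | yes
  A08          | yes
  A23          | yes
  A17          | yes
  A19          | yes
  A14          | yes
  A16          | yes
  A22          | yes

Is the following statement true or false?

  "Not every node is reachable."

'Not every node is reachable' holds iff A ⊄ B (|A ∖ B| ≥ 1).
|A| = 17, |A ∩ B| = 16, |A ∖ B| = 1.
So the statement is true.

True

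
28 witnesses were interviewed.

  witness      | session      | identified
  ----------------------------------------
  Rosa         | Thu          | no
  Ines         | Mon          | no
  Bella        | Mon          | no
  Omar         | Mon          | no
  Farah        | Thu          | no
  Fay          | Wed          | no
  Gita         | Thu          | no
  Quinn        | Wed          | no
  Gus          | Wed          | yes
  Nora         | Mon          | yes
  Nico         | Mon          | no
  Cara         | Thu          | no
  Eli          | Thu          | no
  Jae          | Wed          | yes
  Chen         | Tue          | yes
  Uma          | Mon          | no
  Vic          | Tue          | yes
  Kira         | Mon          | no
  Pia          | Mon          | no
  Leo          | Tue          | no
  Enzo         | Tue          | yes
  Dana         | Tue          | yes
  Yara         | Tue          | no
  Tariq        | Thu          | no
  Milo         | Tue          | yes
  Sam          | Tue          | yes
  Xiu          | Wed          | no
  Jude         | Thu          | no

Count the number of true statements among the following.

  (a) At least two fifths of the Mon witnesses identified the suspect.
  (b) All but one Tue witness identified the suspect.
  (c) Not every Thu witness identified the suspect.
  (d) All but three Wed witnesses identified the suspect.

(a) Mon: |A| = 8, |A ∩ B| = 1; needs |A ∩ B| / |A| ≥ 2/5 — false.
(b) Tue: |A| = 8, |A ∩ B| = 6; needs |A ∖ B| = 1 — false.
(c) Thu: |A| = 7, |A ∩ B| = 0; needs A ⊄ B (|A ∖ B| ≥ 1) — true.
(d) Wed: |A| = 5, |A ∩ B| = 2; needs |A ∖ B| = 3 — true.

2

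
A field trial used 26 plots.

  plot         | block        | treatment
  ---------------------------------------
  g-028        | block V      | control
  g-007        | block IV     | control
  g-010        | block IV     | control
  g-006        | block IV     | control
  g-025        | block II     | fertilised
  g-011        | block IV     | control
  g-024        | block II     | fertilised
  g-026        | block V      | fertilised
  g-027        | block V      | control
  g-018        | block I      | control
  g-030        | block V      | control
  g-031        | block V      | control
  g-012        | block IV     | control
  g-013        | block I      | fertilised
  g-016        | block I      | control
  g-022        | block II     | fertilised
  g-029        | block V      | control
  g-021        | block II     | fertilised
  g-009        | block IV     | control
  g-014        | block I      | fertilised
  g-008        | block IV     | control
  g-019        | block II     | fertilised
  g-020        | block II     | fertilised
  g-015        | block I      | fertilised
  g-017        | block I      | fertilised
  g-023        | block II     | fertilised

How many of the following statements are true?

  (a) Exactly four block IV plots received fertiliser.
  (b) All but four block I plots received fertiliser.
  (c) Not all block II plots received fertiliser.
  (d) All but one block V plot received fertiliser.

0

(a) block IV: |A| = 7, |A ∩ B| = 0; needs |A ∩ B| = 4 — false.
(b) block I: |A| = 6, |A ∩ B| = 4; needs |A ∖ B| = 4 — false.
(c) block II: |A| = 7, |A ∩ B| = 7; needs A ⊄ B (|A ∖ B| ≥ 1) — false.
(d) block V: |A| = 6, |A ∩ B| = 1; needs |A ∖ B| = 1 — false.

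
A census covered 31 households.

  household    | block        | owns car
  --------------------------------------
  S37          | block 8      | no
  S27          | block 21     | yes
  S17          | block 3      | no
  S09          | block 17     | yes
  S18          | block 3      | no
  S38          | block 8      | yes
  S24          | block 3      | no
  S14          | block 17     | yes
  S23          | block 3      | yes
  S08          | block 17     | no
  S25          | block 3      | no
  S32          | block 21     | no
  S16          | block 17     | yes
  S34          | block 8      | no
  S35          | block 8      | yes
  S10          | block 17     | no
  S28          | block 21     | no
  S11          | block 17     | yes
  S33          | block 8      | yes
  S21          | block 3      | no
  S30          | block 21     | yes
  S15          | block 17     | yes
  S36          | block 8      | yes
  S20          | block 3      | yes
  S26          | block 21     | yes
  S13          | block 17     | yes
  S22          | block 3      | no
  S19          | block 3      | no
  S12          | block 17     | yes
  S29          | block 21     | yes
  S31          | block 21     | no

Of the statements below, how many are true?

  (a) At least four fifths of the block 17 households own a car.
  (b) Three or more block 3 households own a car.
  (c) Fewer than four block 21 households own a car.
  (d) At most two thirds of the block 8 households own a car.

1

(a) block 17: |A| = 9, |A ∩ B| = 7; needs |A ∩ B| / |A| ≥ 4/5 — false.
(b) block 3: |A| = 9, |A ∩ B| = 2; needs |A ∩ B| ≥ 3 — false.
(c) block 21: |A| = 7, |A ∩ B| = 4; needs |A ∩ B| < 4 — false.
(d) block 8: |A| = 6, |A ∩ B| = 4; needs |A ∩ B| / |A| ≤ 2/3 — true.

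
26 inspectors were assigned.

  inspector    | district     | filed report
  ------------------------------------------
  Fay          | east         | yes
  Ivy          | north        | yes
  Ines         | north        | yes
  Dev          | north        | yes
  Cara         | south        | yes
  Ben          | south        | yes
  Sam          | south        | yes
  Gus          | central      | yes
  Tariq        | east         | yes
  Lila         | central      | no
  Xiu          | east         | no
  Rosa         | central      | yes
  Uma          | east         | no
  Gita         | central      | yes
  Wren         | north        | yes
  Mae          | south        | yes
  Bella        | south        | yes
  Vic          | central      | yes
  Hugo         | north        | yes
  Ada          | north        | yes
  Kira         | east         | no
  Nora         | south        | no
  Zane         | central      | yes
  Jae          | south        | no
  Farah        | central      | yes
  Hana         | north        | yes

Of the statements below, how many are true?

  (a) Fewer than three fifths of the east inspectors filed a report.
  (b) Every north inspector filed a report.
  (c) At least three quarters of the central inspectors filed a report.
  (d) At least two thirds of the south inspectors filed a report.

(a) east: |A| = 5, |A ∩ B| = 2; needs |A ∩ B| / |A| < 3/5 — true.
(b) north: |A| = 7, |A ∩ B| = 7; needs A ⊆ B, i.e. every element of A is in B (|A ∖ B| = 0) — true.
(c) central: |A| = 7, |A ∩ B| = 6; needs |A ∩ B| / |A| ≥ 3/4 — true.
(d) south: |A| = 7, |A ∩ B| = 5; needs |A ∩ B| / |A| ≥ 2/3 — true.

4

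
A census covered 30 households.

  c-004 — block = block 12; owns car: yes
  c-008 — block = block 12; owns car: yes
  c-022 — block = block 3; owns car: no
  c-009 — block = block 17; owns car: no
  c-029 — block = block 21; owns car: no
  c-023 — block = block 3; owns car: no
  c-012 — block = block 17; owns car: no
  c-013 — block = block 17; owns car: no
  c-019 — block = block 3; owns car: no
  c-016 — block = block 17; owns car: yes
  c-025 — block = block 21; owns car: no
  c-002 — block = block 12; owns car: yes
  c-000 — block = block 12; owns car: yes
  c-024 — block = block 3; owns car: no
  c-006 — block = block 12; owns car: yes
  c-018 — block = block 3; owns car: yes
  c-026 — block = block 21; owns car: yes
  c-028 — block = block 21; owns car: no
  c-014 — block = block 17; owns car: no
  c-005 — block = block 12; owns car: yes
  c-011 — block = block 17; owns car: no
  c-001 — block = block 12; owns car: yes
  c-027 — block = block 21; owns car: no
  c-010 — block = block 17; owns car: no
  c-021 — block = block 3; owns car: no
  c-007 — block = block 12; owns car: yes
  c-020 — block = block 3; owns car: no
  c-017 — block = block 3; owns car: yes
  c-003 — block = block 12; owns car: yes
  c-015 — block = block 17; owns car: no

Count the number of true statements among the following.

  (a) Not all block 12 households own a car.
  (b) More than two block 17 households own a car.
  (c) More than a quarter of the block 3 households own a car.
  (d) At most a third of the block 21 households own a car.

1

(a) block 12: |A| = 9, |A ∩ B| = 9; needs A ⊄ B (|A ∖ B| ≥ 1) — false.
(b) block 17: |A| = 8, |A ∩ B| = 1; needs |A ∩ B| > 2 — false.
(c) block 3: |A| = 8, |A ∩ B| = 2; needs |A ∩ B| / |A| > 1/4 — false.
(d) block 21: |A| = 5, |A ∩ B| = 1; needs |A ∩ B| / |A| ≤ 1/3 — true.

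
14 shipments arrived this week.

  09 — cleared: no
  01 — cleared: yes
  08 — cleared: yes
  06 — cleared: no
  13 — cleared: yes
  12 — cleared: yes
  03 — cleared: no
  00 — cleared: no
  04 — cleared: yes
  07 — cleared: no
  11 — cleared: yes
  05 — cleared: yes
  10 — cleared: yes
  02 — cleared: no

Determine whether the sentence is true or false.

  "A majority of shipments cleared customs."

'A majority of shipments cleared customs' holds iff |A ∩ B| > |A ∖ B|.
A (the restrictor) = {09, 01, 08, 06, 13, 12, 03, 00, 04, 07, 11, 05, 10, 02}, |A| = 14.
A ∩ B = {01, 08, 13, 12, 04, 11, 05, 10}, so |A ∩ B| = 8.
A ∖ B = {09, 06, 03, 00, 07, 02}, so |A ∖ B| = 6.
8 > 6, so the statement is true.

True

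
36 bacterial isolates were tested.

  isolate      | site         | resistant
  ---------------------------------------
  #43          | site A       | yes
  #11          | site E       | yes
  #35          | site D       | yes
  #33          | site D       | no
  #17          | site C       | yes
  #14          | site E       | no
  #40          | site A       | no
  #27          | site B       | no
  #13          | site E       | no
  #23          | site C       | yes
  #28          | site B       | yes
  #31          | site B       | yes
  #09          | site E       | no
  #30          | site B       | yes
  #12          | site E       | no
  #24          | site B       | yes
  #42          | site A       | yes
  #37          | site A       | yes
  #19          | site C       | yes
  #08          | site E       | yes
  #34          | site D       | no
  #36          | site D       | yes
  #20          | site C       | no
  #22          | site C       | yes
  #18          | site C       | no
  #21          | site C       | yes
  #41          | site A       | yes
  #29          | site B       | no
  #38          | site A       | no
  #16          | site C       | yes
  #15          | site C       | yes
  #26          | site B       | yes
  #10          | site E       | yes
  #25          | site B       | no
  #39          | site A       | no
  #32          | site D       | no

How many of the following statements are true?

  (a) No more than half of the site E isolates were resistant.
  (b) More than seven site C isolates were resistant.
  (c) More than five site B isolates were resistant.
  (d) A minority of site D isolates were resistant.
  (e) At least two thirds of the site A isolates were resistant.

2

(a) site E: |A| = 7, |A ∩ B| = 3; needs |A ∩ B| ≤ |A ∖ B| — true.
(b) site C: |A| = 9, |A ∩ B| = 7; needs |A ∩ B| > 7 — false.
(c) site B: |A| = 8, |A ∩ B| = 5; needs |A ∩ B| > 5 — false.
(d) site D: |A| = 5, |A ∩ B| = 2; needs |A ∩ B| < |A ∖ B| — true.
(e) site A: |A| = 7, |A ∩ B| = 4; needs |A ∩ B| / |A| ≥ 2/3 — false.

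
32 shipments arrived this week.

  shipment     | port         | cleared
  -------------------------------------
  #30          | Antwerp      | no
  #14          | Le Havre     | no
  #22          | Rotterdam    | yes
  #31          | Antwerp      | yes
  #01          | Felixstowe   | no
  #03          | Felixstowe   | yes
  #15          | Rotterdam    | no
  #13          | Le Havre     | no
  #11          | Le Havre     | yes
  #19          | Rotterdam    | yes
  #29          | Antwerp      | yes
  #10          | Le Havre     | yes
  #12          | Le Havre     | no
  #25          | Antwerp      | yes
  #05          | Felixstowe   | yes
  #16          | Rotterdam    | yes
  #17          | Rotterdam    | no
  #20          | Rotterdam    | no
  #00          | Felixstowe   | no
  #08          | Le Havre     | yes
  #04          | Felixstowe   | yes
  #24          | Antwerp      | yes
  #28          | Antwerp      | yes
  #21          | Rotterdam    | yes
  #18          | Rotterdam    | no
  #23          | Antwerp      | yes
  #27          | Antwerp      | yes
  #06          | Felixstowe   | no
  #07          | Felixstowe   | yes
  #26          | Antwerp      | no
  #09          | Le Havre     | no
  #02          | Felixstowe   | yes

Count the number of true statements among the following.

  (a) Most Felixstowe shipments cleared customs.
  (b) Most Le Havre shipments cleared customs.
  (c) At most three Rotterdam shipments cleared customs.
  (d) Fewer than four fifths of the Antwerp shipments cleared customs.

(a) Felixstowe: |A| = 8, |A ∩ B| = 5; needs |A ∩ B| > |A ∖ B| — true.
(b) Le Havre: |A| = 7, |A ∩ B| = 3; needs |A ∩ B| > |A ∖ B| — false.
(c) Rotterdam: |A| = 8, |A ∩ B| = 4; needs |A ∩ B| ≤ 3 — false.
(d) Antwerp: |A| = 9, |A ∩ B| = 7; needs |A ∩ B| / |A| < 4/5 — true.

2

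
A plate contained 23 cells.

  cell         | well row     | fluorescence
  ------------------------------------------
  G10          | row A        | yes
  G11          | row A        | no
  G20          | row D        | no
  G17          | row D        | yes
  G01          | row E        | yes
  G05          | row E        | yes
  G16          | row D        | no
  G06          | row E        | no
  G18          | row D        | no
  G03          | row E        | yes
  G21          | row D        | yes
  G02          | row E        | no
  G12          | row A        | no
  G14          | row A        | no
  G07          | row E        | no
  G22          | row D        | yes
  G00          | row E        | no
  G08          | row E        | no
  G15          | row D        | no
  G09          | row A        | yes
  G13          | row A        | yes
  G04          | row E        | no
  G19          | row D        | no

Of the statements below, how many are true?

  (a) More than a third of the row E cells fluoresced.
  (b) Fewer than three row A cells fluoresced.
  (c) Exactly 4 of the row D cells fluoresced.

(a) row E: |A| = 9, |A ∩ B| = 3; needs |A ∩ B| / |A| > 1/3 — false.
(b) row A: |A| = 6, |A ∩ B| = 3; needs |A ∩ B| < 3 — false.
(c) row D: |A| = 8, |A ∩ B| = 3; needs |A ∩ B| = 4 — false.

0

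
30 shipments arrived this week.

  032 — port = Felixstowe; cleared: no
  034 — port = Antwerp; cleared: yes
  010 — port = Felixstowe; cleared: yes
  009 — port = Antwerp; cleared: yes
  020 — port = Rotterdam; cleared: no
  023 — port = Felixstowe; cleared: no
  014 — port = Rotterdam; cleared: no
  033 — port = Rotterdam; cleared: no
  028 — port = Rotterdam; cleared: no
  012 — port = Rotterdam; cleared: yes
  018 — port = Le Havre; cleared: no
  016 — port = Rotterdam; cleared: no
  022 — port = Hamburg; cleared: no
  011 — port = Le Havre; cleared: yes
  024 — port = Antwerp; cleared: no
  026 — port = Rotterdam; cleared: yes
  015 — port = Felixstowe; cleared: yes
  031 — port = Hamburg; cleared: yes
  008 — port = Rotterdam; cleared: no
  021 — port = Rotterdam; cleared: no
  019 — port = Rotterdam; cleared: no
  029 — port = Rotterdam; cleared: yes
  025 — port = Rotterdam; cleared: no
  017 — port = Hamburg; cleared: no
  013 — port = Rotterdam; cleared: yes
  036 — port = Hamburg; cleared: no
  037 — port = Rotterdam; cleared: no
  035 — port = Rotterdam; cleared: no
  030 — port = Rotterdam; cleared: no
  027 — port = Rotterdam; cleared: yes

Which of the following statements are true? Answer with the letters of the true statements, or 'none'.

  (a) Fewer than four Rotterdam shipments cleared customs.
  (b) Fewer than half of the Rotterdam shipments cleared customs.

(b)

|A| = 17, |A ∩ B| = 5, |A ∖ B| = 12.
(a) |A ∩ B| < 4: fails.
(b) |A ∩ B| < |A ∖ B|: holds.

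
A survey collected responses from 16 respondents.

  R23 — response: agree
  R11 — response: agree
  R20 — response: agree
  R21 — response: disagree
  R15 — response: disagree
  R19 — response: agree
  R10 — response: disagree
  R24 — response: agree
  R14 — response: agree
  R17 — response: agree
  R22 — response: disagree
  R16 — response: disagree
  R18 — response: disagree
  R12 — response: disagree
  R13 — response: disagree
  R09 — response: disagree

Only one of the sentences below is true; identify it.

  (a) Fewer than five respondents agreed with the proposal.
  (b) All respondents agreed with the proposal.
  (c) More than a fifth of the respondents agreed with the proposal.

|A| = 16, |A ∩ B| = 7, |A ∖ B| = 9.
(a) requires |A ∩ B| < 5: false.
(b) requires A ⊆ B, i.e. every element of A is in B (|A ∖ B| = 0): false.
(c) requires |A ∩ B| / |A| > 1/5: true.

(c)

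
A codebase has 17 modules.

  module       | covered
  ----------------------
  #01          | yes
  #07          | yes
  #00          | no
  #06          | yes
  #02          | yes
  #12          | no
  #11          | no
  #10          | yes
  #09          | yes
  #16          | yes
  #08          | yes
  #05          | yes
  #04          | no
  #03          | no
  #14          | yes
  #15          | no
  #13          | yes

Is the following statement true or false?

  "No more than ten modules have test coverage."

Truth condition: |A ∩ B| ≤ 10.
|A| = 17, |A ∩ B| = 11, |A ∖ B| = 6.
|A ∩ B| = 11, so the statement is false.

False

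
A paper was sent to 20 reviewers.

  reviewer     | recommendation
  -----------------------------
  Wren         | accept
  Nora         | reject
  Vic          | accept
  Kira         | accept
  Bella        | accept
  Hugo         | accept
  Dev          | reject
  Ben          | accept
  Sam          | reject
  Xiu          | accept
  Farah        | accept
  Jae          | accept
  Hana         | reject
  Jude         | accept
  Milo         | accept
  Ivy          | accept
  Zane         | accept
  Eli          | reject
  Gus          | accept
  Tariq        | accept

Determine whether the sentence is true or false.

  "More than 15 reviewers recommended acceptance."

False

'More than 15 reviewers recommended acceptance' holds iff |A ∩ B| > 15.
|A| = 20, |A ∩ B| = 15, |A ∖ B| = 5.
|A ∩ B| = 15, so the statement is false.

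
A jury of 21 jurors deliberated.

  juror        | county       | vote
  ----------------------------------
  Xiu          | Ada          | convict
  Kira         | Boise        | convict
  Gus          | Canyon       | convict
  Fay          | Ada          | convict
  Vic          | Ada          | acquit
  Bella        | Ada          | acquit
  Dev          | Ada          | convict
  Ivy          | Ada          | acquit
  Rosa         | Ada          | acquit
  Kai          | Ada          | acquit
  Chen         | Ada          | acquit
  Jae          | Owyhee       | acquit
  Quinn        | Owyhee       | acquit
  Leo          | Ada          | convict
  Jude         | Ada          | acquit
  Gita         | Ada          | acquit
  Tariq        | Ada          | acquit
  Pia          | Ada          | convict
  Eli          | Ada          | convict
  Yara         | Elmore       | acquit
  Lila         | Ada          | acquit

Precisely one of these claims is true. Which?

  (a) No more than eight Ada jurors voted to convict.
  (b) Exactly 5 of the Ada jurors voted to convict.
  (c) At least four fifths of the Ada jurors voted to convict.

|A| = 16, |A ∩ B| = 6, |A ∖ B| = 10.
(a) requires |A ∩ B| ≤ 8: true.
(b) requires |A ∩ B| = 5: false.
(c) requires |A ∩ B| / |A| ≥ 4/5: false.

(a)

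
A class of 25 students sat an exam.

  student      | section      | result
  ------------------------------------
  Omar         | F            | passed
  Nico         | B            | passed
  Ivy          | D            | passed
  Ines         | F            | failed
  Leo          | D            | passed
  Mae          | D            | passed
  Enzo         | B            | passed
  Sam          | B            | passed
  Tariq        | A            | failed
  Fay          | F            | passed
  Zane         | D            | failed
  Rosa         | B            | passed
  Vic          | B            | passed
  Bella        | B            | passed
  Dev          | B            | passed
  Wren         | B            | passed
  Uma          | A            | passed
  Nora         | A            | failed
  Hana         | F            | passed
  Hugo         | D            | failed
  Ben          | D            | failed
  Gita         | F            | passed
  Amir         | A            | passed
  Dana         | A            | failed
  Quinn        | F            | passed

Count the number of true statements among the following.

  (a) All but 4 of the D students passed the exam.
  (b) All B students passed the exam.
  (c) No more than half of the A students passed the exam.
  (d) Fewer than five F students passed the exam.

2

(a) D: |A| = 6, |A ∩ B| = 3; needs |A ∖ B| = 4 — false.
(b) B: |A| = 8, |A ∩ B| = 8; needs A ⊆ B, i.e. every element of A is in B (|A ∖ B| = 0) — true.
(c) A: |A| = 5, |A ∩ B| = 2; needs |A ∩ B| ≤ |A ∖ B| — true.
(d) F: |A| = 6, |A ∩ B| = 5; needs |A ∩ B| < 5 — false.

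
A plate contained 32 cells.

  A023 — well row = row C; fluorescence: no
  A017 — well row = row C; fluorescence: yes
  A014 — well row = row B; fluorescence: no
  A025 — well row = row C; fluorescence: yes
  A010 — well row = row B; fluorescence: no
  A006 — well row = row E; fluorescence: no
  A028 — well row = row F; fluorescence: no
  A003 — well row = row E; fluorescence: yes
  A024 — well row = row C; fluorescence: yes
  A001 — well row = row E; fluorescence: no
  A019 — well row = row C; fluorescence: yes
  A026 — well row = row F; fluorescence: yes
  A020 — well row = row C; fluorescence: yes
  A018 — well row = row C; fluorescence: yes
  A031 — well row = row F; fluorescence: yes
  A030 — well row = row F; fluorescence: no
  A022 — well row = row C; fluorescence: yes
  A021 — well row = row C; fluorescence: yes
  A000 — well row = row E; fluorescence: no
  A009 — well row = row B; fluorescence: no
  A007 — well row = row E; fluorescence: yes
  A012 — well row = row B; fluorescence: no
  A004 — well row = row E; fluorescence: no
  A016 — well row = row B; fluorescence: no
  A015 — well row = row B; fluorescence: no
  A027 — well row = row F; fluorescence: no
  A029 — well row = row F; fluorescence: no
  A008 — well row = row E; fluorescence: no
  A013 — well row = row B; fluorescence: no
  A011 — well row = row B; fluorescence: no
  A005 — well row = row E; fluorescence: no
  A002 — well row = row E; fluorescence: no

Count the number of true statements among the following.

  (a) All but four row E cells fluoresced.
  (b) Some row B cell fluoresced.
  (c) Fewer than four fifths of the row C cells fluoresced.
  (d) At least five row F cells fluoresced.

0

(a) row E: |A| = 9, |A ∩ B| = 2; needs |A ∖ B| = 4 — false.
(b) row B: |A| = 8, |A ∩ B| = 0; needs A ∩ B ≠ ∅ (|A ∩ B| ≥ 1) — false.
(c) row C: |A| = 9, |A ∩ B| = 8; needs |A ∩ B| / |A| < 4/5 — false.
(d) row F: |A| = 6, |A ∩ B| = 2; needs |A ∩ B| ≥ 5 — false.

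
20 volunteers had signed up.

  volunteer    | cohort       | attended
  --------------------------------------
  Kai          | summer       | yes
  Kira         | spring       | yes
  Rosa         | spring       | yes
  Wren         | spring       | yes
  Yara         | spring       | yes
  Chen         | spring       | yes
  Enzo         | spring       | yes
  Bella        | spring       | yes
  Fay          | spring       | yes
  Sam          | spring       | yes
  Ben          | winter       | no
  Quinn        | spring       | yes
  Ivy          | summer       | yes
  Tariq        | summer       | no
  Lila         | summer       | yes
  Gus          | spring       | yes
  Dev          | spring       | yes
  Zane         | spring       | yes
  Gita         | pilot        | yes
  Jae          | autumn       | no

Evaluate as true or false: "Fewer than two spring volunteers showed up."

False

Truth condition: |A ∩ B| < 2.
A (the restrictor) = {Kira, Rosa, Wren, Yara, Chen, Enzo, Bella, Fay, Sam, Quinn, Gus, Dev, Zane}, |A| = 13.
A ∩ B = {Kira, Rosa, Wren, Yara, Chen, Enzo, Bella, Fay, Sam, Quinn, Gus, Dev, Zane}, so |A ∩ B| = 13.
|A ∩ B| = 13, so the statement is false.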